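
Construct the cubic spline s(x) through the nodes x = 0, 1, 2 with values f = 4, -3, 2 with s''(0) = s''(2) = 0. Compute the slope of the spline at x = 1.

-1

Put σ_i = s'' at the i-th knot. Here h = (1, 1) and Δ = (-7, 5), so the interior equations h_(i-1)·σ_(i-1) + 2(h_(i-1)+h_i)·σ_i + h_i·σ_(i+1) = 6(Δ_i − Δ_(i-1)) read
  1·σ_0 + 4·σ_1 + 1·σ_2 = 6(Δ_1 - Δ_0) = 72
Natural end conditions: σ_0 = σ_2 = 0.
Hence σ_0 = 0, σ_1 = 18, σ_2 = 0.
On [1, 2], s'(x) = b_1 + 2c_1·(x - 1) + 3d_1·(x - 1)² with b_1 = Δ_1 - h_1(2σ_1 + σ_2)/6 = -1, c_1 = σ_1/2 = 9, d_1 = (σ_2 - σ_1)/(6h_1) = -3. So s'(1) = -1.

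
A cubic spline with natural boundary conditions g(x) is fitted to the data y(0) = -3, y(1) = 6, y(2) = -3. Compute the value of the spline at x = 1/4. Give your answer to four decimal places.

Write M_i for g''(x_i). With h_i = 1, 1 and divided differences Δ_i = 9, -9, the continuity of g' gives the tridiagonal system
  1·M_0 + 4·M_1 + 1·M_2 = 6(Δ_1 - Δ_0) = -108
Natural end conditions: M_0 = M_2 = 0.
Forward elimination and back-substitution give M_0 = 0, M_1 = -27, M_2 = 0.
On [0, 1], g(x) = -3 + 27/2·x + 0·x² - 9/2·x³.
With x = 1/4: g(1/4) = 39/128.

0.3047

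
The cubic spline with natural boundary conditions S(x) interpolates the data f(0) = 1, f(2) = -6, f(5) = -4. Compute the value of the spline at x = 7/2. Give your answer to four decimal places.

-6.4063

Let M_i = S''(x_i). Step sizes h_i = 2, 3; slopes of the chords Δ_i = (y_(i+1) - y_i)/h_i = -7/2, 2/3.
  2·M_0 + 10·M_1 + 3·M_2 = 6(Δ_1 - Δ_0) = 25
Natural end conditions: M_0 = M_2 = 0.
Forward elimination and back-substitution give M_0 = 0, M_1 = 5/2, M_2 = 0.
On [2, 5], S(x) = -6 - 11/6·(x - 2) + 5/4·(x - 2)² - 5/36·(x - 2)³.
With (x - 2) = 3/2: S(7/2) = -205/32.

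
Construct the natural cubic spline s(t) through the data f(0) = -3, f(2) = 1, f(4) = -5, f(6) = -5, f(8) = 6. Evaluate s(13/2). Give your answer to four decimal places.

Let M_i = s''(x_i). Step sizes h_i = 2, 2, 2, 2; slopes of the chords Δ_i = (y_(i+1) - y_i)/h_i = 2, -3, 0, 11/2.
  2·M_0 + 8·M_1 + 2·M_2 = 6(Δ_1 - Δ_0) = -30
  2·M_1 + 8·M_2 + 2·M_3 = 6(Δ_2 - Δ_1) = 18
  2·M_2 + 8·M_3 + 2·M_4 = 6(Δ_3 - Δ_2) = 33
Natural end conditions: M_0 = M_4 = 0.
Solving: M_0 = 0, M_1 = -489/112, M_2 = 69/28, M_3 = 393/112, M_4 = 0.
On [6, 8], s(t) = -5 + 177/56·(t - 6) + 393/224·(t - 6)² - 131/448·(t - 6)³.
With (t - 6) = 1/2: s(13/2) = -1545/512.

-3.0176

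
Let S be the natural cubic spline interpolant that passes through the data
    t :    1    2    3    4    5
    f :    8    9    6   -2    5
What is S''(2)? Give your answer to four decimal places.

With M_i denoting the second derivative at x_i, h_i = 1, 1, 1, 1, and Δ_i = (y_(i+1) − y_i)/h_i = 1, -3, -8, 7:
  1·M_0 + 4·M_1 + 1·M_2 = 6(Δ_1 - Δ_0) = -24
  1·M_1 + 4·M_2 + 1·M_3 = 6(Δ_2 - Δ_1) = -30
  1·M_2 + 4·M_3 + 1·M_4 = 6(Δ_3 - Δ_2) = 90
Natural end conditions: M_0 = M_4 = 0.
Forward elimination and back-substitution give M_0 = 0, M_1 = -75/28, M_2 = -93/7, M_3 = 723/28, M_4 = 0.

-2.6786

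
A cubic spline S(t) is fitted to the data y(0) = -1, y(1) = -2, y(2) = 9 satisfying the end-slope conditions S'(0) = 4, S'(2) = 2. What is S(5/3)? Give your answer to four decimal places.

Let m_i = S''(x_i). Step sizes h_i = 1, 1; slopes of the chords Δ_i = (y_(i+1) - y_i)/h_i = -1, 11.
  1·m_0 + 4·m_1 + 1·m_2 = 6(Δ_1 - Δ_0) = 72
Clamped end conditions give two more equations: 2h_0·m_0 + h_0·m_1 = 6(Δ_0 - S'(0)) = -30 and h_1·m_1 + 2h_1·m_2 = 6(S'(2) - Δ_1) = -54.
Forward elimination and back-substitution give m_0 = -34, m_1 = 38, m_2 = -46.
On [1, 2], S(t) = -2 + 6·(t - 1) + 19·(t - 1)² - 14·(t - 1)³.
With (t - 1) = 2/3: S(5/3) = 170/27.

6.2963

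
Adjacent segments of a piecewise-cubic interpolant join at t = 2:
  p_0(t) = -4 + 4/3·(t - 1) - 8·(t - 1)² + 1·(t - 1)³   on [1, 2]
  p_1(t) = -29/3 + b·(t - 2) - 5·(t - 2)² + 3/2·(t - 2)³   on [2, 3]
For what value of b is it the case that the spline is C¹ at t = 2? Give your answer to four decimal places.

p_0'(t) = 4/3 - 16·(t - 1) + 3·(t - 1)², so p_0'(2) = -35/3. On the right, p_1'(2) = b, so b = -35/3.

-11.6667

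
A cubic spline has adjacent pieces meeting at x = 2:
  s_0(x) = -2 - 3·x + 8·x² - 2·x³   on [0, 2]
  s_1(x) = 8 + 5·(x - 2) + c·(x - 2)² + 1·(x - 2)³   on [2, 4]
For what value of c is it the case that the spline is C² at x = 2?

-4

s_0''(x) = 16 - 12·x, so s_0''(2) = -8. On the right, s_1''(2) = 2c, so c = -4.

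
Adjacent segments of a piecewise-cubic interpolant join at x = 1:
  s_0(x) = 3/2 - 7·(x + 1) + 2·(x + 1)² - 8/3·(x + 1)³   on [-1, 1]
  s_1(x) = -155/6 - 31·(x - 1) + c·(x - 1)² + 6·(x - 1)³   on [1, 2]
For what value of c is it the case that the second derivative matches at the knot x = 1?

s_0''(x) = 4 - 16·(x + 1), so s_0''(1) = -28. On the right, s_1''(1) = 2c, so c = -14.

-14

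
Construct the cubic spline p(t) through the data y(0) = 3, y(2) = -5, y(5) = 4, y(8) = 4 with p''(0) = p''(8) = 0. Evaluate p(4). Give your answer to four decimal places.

0.2973

Let M_i = p''(x_i). Step sizes h_i = 2, 3, 3; slopes of the chords Δ_i = (y_(i+1) - y_i)/h_i = -4, 3, 0.
  2·M_0 + 10·M_1 + 3·M_2 = 6(Δ_1 - Δ_0) = 42
  3·M_1 + 12·M_2 + 3·M_3 = 6(Δ_2 - Δ_1) = -18
Natural end conditions: M_0 = M_3 = 0.
Solving the tridiagonal system: M_0 = 0, M_1 = 186/37, M_2 = -102/37, M_3 = 0.
On [2, 5], p(t) = -5 - 24/37·(t - 2) + 93/37·(t - 2)² - 16/37·(t - 2)³.
With (t - 2) = 2: p(4) = 11/37.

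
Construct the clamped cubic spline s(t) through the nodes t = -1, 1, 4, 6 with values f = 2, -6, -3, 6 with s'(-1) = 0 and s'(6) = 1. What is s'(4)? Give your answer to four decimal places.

With M_i denoting the second derivative at x_i, h_i = 2, 3, 2, and Δ_i = (y_(i+1) − y_i)/h_i = -4, 1, 9/2:
  2·M_0 + 10·M_1 + 3·M_2 = 6(Δ_1 - Δ_0) = 30
  3·M_1 + 10·M_2 + 2·M_3 = 6(Δ_2 - Δ_1) = 21
Clamped end conditions give two more equations: 2h_0·M_0 + h_0·M_1 = 6(Δ_0 - s'(-1)) = -24 and h_2·M_2 + 2h_2·M_3 = 6(s'(6) - Δ_2) = -21.
Forward elimination and back-substitution give M_0 = -255/32, M_1 = 63/16, M_2 = 35/16, M_3 = -203/32.
On [4, 6], s'(t) = b_2 + 2c_2·(t - 4) + 3d_2·(t - 4)² with b_2 = Δ_2 - h_2(2M_2 + M_3)/6 = 165/32, c_2 = M_2/2 = 35/32, d_2 = (M_3 - M_2)/(6h_2) = -91/128. So s'(4) = 165/32.

5.1563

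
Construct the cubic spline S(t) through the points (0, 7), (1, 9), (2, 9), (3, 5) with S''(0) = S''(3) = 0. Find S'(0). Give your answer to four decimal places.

Let m_i = S''(x_i). Step sizes h_i = 1, 1, 1; slopes of the chords Δ_i = (y_(i+1) - y_i)/h_i = 2, 0, -4.
  1·m_0 + 4·m_1 + 1·m_2 = 6(Δ_1 - Δ_0) = -12
  1·m_1 + 4·m_2 + 1·m_3 = 6(Δ_2 - Δ_1) = -24
Natural end conditions: m_0 = m_3 = 0.
Hence m_0 = 0, m_1 = -8/5, m_2 = -28/5, m_3 = 0.
On [0, 1], S'(t) = b_0 + 2c_0·t + 3d_0·t² with b_0 = Δ_0 - h_0(2m_0 + m_1)/6 = 34/15, c_0 = m_0/2 = 0, d_0 = (m_1 - m_0)/(6h_0) = -4/15. So S'(0) = 34/15.

2.2667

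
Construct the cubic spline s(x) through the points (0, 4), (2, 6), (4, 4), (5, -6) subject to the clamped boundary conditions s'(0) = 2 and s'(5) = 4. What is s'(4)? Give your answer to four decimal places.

-12.2609

Let M_i = s''(x_i). Step sizes h_i = 2, 2, 1; slopes of the chords Δ_i = (y_(i+1) - y_i)/h_i = 1, -1, -10.
  2·M_0 + 8·M_1 + 2·M_2 = 6(Δ_1 - Δ_0) = -12
  2·M_1 + 6·M_2 + 1·M_3 = 6(Δ_2 - Δ_1) = -54
Clamped end conditions give two more equations: 2h_0·M_0 + h_0·M_1 = 6(Δ_0 - s'(0)) = -6 and h_2·M_2 + 2h_2·M_3 = 6(s'(5) - Δ_2) = 84.
Hence M_0 = -82/23, M_1 = 95/23, M_2 = -436/23, M_3 = 1184/23.
On [4, 5], s'(x) = b_2 + 2c_2·(x - 4) + 3d_2·(x - 4)² with b_2 = Δ_2 - h_2(2M_2 + M_3)/6 = -282/23, c_2 = M_2/2 = -218/23, d_2 = (M_3 - M_2)/(6h_2) = 270/23. So s'(4) = -282/23.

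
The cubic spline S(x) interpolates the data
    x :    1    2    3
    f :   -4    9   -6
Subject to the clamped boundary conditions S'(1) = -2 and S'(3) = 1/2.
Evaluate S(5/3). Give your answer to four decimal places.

Write M_i for S''(x_i). With h_i = 1, 1 and divided differences Δ_i = 13, -15, the continuity of S' gives the tridiagonal system
  1·M_0 + 4·M_1 + 1·M_2 = 6(Δ_1 - Δ_0) = -168
Clamped end conditions give two more equations: 2h_0·M_0 + h_0·M_1 = 6(Δ_0 - S'(1)) = 90 and h_1·M_1 + 2h_1·M_2 = 6(S'(3) - Δ_1) = 93.
Forward elimination and back-substitution give M_0 = 353/4, M_1 = -173/2, M_2 = 359/4.
On [1, 2], S(x) = -4 - 2·(x - 1) + 353/8·(x - 1)² - 233/8·(x - 1)³.
With (x - 1) = 2/3: S(5/3) = 305/54.

5.6481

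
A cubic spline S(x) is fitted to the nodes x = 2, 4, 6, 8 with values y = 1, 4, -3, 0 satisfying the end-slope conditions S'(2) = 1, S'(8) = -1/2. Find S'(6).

-1

With m_i denoting the second derivative at x_i, h_i = 2, 2, 2, and Δ_i = (y_(i+1) − y_i)/h_i = 3/2, -7/2, 3/2:
  2·m_0 + 8·m_1 + 2·m_2 = 6(Δ_1 - Δ_0) = -30
  2·m_1 + 8·m_2 + 2·m_3 = 6(Δ_2 - Δ_1) = 30
Clamped end conditions give two more equations: 2h_0·m_0 + h_0·m_1 = 6(Δ_0 - S'(2)) = 3 and h_2·m_2 + 2h_2·m_3 = 6(S'(8) - Δ_2) = -12.
Solving: m_0 = 4, m_1 = -13/2, m_2 = 7, m_3 = -13/2.
On [6, 8], S'(x) = b_2 + 2c_2·(x - 6) + 3d_2·(x - 6)² with b_2 = Δ_2 - h_2(2m_2 + m_3)/6 = -1, c_2 = m_2/2 = 7/2, d_2 = (m_3 - m_2)/(6h_2) = -9/8. So S'(6) = -1.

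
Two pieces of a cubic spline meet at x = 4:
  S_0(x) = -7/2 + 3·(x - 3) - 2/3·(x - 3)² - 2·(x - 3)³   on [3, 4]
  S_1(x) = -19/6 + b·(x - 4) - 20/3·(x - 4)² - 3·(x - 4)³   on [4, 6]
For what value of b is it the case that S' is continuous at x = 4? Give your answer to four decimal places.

S_0'(x) = 3 - 4/3·(x - 3) - 6·(x - 3)², so S_0'(4) = -13/3. On the right, S_1'(4) = b, so b = -13/3.

-4.3333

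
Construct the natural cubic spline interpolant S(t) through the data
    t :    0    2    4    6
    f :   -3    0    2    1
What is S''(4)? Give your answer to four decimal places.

Let m_i = S''(x_i). Step sizes h_i = 2, 2, 2; slopes of the chords Δ_i = (y_(i+1) - y_i)/h_i = 3/2, 1, -1/2.
  2·m_0 + 8·m_1 + 2·m_2 = 6(Δ_1 - Δ_0) = -3
  2·m_1 + 8·m_2 + 2·m_3 = 6(Δ_2 - Δ_1) = -9
Natural end conditions: m_0 = m_3 = 0.
Solving: m_0 = 0, m_1 = -1/10, m_2 = -11/10, m_3 = 0.

-1.1000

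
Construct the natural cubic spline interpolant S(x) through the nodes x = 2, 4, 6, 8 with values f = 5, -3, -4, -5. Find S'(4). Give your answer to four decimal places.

-2.1333

Put M_i = S'' at the i-th knot. Here h = (2, 2, 2) and Δ = (-4, -1/2, -1/2), so the interior equations h_(i-1)·M_(i-1) + 2(h_(i-1)+h_i)·M_i + h_i·M_(i+1) = 6(Δ_i − Δ_(i-1)) read
  2·M_0 + 8·M_1 + 2·M_2 = 6(Δ_1 - Δ_0) = 21
  2·M_1 + 8·M_2 + 2·M_3 = 6(Δ_2 - Δ_1) = 0
Natural end conditions: M_0 = M_3 = 0.
Forward elimination and back-substitution give M_0 = 0, M_1 = 14/5, M_2 = -7/10, M_3 = 0.
On [4, 6], S'(x) = b_1 + 2c_1·(x - 4) + 3d_1·(x - 4)² with b_1 = Δ_1 - h_1(2M_1 + M_2)/6 = -32/15, c_1 = M_1/2 = 7/5, d_1 = (M_2 - M_1)/(6h_1) = -7/24. So S'(4) = -32/15.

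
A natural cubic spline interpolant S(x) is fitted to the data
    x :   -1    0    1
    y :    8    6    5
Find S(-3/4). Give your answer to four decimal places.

Put σ_i = S'' at the i-th knot. Here h = (1, 1) and Δ = (-2, -1), so the interior equations h_(i-1)·σ_(i-1) + 2(h_(i-1)+h_i)·σ_i + h_i·σ_(i+1) = 6(Δ_i − Δ_(i-1)) read
  1·σ_0 + 4·σ_1 + 1·σ_2 = 6(Δ_1 - Δ_0) = 6
Natural end conditions: σ_0 = σ_2 = 0.
Solving: σ_0 = 0, σ_1 = 3/2, σ_2 = 0.
On [-1, 0], S(x) = 8 - 9/4·(x + 1) + 0·(x + 1)² + 1/4·(x + 1)³.
With (x + 1) = 1/4: S(-3/4) = 1905/256.

7.4414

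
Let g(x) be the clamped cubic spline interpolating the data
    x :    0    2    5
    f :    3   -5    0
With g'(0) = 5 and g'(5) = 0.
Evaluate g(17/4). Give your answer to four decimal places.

-1.3578

Write M_i for g''(x_i). With h_i = 2, 3 and divided differences Δ_i = -4, 5/3, the continuity of g' gives the tridiagonal system
  2·M_0 + 10·M_1 + 3·M_2 = 6(Δ_1 - Δ_0) = 34
Clamped end conditions give two more equations: 2h_0·M_0 + h_0·M_1 = 6(Δ_0 - g'(0)) = -54 and h_1·M_1 + 2h_1·M_2 = 6(g'(5) - Δ_1) = -10.
Forward elimination and back-substitution give M_0 = -179/10, M_1 = 44/5, M_2 = -91/15.
On [2, 5], g(x) = -5 - 41/10·(x - 2) + 22/5·(x - 2)² - 223/270·(x - 2)³.
With (x - 2) = 9/4: g(17/4) = -869/640.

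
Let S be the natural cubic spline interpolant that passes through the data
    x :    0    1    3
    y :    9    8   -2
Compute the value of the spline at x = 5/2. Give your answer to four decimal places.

Put m_i = S'' at the i-th knot. Here h = (1, 2) and Δ = (-1, -5), so the interior equations h_(i-1)·m_(i-1) + 2(h_(i-1)+h_i)·m_i + h_i·m_(i+1) = 6(Δ_i − Δ_(i-1)) read
  1·m_0 + 6·m_1 + 2·m_2 = 6(Δ_1 - Δ_0) = -24
Natural end conditions: m_0 = m_2 = 0.
Solving the tridiagonal system: m_0 = 0, m_1 = -4, m_2 = 0.
On [1, 3], S(x) = 8 - 7/3·(x - 1) - 2·(x - 1)² + 1/3·(x - 1)³.
With (x - 1) = 3/2: S(5/2) = 9/8.

1.1250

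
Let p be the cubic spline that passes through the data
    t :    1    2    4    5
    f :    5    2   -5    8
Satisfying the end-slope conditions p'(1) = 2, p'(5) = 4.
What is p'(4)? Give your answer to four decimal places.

Put σ_i = p'' at the i-th knot. Here h = (1, 2, 1) and Δ = (-3, -7/2, 13), so the interior equations h_(i-1)·σ_(i-1) + 2(h_(i-1)+h_i)·σ_i + h_i·σ_(i+1) = 6(Δ_i − Δ_(i-1)) read
  1·σ_0 + 6·σ_1 + 2·σ_2 = 6(Δ_1 - Δ_0) = -3
  2·σ_1 + 6·σ_2 + 1·σ_3 = 6(Δ_2 - Δ_1) = 99
Clamped end conditions give two more equations: 2h_0·σ_0 + h_0·σ_1 = 6(Δ_0 - p'(1)) = -30 and h_2·σ_2 + 2h_2·σ_3 = 6(p'(5) - Δ_2) = -54.
Forward elimination and back-substitution give σ_0 = -401/35, σ_1 = -248/35, σ_2 = 892/35, σ_3 = -1391/35.
On [4, 5], p'(t) = b_2 + 2c_2·(t - 4) + 3d_2·(t - 4)² with b_2 = Δ_2 - h_2(2σ_2 + σ_3)/6 = 779/70, c_2 = σ_2/2 = 446/35, d_2 = (σ_3 - σ_2)/(6h_2) = -761/70. So p'(4) = 779/70.

11.1286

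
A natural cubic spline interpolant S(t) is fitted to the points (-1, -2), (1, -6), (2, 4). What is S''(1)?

Put M_i = S'' at the i-th knot. Here h = (2, 1) and Δ = (-2, 10), so the interior equations h_(i-1)·M_(i-1) + 2(h_(i-1)+h_i)·M_i + h_i·M_(i+1) = 6(Δ_i − Δ_(i-1)) read
  2·M_0 + 6·M_1 + 1·M_2 = 6(Δ_1 - Δ_0) = 72
Natural end conditions: M_0 = M_2 = 0.
Solving the tridiagonal system: M_0 = 0, M_1 = 12, M_2 = 0.

12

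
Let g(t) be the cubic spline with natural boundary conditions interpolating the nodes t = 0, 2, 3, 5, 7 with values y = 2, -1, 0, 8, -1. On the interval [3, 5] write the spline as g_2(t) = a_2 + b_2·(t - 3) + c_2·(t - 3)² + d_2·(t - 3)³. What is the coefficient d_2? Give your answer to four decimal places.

-1.0830

Put M_i = g'' at the i-th knot. Here h = (2, 1, 2, 2) and Δ = (-3/2, 1, 4, -9/2), so the interior equations h_(i-1)·M_(i-1) + 2(h_(i-1)+h_i)·M_i + h_i·M_(i+1) = 6(Δ_i − Δ_(i-1)) read
  2·M_0 + 6·M_1 + 1·M_2 = 6(Δ_1 - Δ_0) = 15
  1·M_1 + 6·M_2 + 2·M_3 = 6(Δ_2 - Δ_1) = 18
  2·M_2 + 8·M_3 + 2·M_4 = 6(Δ_3 - Δ_2) = -51
Natural end conditions: M_0 = M_4 = 0.
Hence M_0 = 0, M_1 = 207/128, M_2 = 339/64, M_3 = -1971/256, M_4 = 0.
On [3, 5], with g_2(t) = a_2 + b_2·(t - 3) + c_2·(t - 3)² + d_2·(t - 3)³: c_2 = M_2/2 = 339/128, d_2 = (M_3 - M_2)/(6h_2) = -1109/1024, b_2 = Δ_2 - h_2(2M_2 + M_3)/6 = 777/256.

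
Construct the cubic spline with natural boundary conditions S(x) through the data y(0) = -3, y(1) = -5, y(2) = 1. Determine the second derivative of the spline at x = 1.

12

Let m_i = S''(x_i). Step sizes h_i = 1, 1; slopes of the chords Δ_i = (y_(i+1) - y_i)/h_i = -2, 6.
  1·m_0 + 4·m_1 + 1·m_2 = 6(Δ_1 - Δ_0) = 48
Natural end conditions: m_0 = m_2 = 0.
Solving the tridiagonal system: m_0 = 0, m_1 = 12, m_2 = 0.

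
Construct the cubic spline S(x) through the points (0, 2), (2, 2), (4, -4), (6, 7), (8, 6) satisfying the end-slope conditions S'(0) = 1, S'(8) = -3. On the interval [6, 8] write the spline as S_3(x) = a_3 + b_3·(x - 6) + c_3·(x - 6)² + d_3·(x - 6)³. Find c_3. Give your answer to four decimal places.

Let M_i = S''(x_i). Step sizes h_i = 2, 2, 2, 2; slopes of the chords Δ_i = (y_(i+1) - y_i)/h_i = 0, -3, 11/2, -1/2.
  2·M_0 + 8·M_1 + 2·M_2 = 6(Δ_1 - Δ_0) = -18
  2·M_1 + 8·M_2 + 2·M_3 = 6(Δ_2 - Δ_1) = 51
  2·M_2 + 8·M_3 + 2·M_4 = 6(Δ_3 - Δ_2) = -36
Clamped end conditions give two more equations: 2h_0·M_0 + h_0·M_1 = 6(Δ_0 - S'(0)) = -6 and h_3·M_3 + 2h_3·M_4 = 6(S'(8) - Δ_3) = -15.
Solving: M_0 = 25/28, M_1 = -67/14, M_2 = 37/4, M_3 = -47/7, M_4 = -11/28.
On [6, 8], with S_3(x) = a_3 + b_3·(x - 6) + c_3·(x - 6)² + d_3·(x - 6)³: c_3 = M_3/2 = -47/14, d_3 = (M_4 - M_3)/(6h_3) = 59/112, b_3 = Δ_3 - h_3(2M_3 + M_4)/6 = 115/28.

-3.3571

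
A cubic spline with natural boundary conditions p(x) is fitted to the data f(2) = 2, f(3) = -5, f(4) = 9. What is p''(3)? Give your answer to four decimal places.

31.5000

Let M_i = p''(x_i). Step sizes h_i = 1, 1; slopes of the chords Δ_i = (y_(i+1) - y_i)/h_i = -7, 14.
  1·M_0 + 4·M_1 + 1·M_2 = 6(Δ_1 - Δ_0) = 126
Natural end conditions: M_0 = M_2 = 0.
Forward elimination and back-substitution give M_0 = 0, M_1 = 63/2, M_2 = 0.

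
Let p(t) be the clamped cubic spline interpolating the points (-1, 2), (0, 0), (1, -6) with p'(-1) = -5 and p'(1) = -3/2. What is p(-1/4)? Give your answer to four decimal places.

Write m_i for p''(x_i). With h_i = 1, 1 and divided differences Δ_i = -2, -6, the continuity of p' gives the tridiagonal system
  1·m_0 + 4·m_1 + 1·m_2 = 6(Δ_1 - Δ_0) = -24
Clamped end conditions give two more equations: 2h_0·m_0 + h_0·m_1 = 6(Δ_0 - p'(-1)) = 18 and h_1·m_1 + 2h_1·m_2 = 6(p'(1) - Δ_1) = 27.
Solving: m_0 = 67/4, m_1 = -31/2, m_2 = 85/4.
On [-1, 0], p(t) = 2 - 5·(t + 1) + 67/8·(t + 1)² - 43/8·(t + 1)³.
With (t + 1) = 3/4: p(-1/4) = 355/512.

0.6934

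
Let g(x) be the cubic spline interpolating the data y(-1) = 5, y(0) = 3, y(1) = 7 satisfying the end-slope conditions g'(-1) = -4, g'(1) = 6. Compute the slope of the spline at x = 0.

1

Put M_i = g'' at the i-th knot. Here h = (1, 1) and Δ = (-2, 4), so the interior equations h_(i-1)·M_(i-1) + 2(h_(i-1)+h_i)·M_i + h_i·M_(i+1) = 6(Δ_i − Δ_(i-1)) read
  1·M_0 + 4·M_1 + 1·M_2 = 6(Δ_1 - Δ_0) = 36
Clamped end conditions give two more equations: 2h_0·M_0 + h_0·M_1 = 6(Δ_0 - g'(-1)) = 12 and h_1·M_1 + 2h_1·M_2 = 6(g'(1) - Δ_1) = 12.
Forward elimination and back-substitution give M_0 = 2, M_1 = 8, M_2 = 2.
On [0, 1], g'(x) = b_1 + 2c_1·x + 3d_1·x² with b_1 = Δ_1 - h_1(2M_1 + M_2)/6 = 1, c_1 = M_1/2 = 4, d_1 = (M_2 - M_1)/(6h_1) = -1. So g'(0) = 1.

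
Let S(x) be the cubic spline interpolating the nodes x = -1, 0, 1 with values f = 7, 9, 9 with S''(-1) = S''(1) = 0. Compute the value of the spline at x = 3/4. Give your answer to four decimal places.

9.1172

Let M_i = S''(x_i). Step sizes h_i = 1, 1; slopes of the chords Δ_i = (y_(i+1) - y_i)/h_i = 2, 0.
  1·M_0 + 4·M_1 + 1·M_2 = 6(Δ_1 - Δ_0) = -12
Natural end conditions: M_0 = M_2 = 0.
Hence M_0 = 0, M_1 = -3, M_2 = 0.
On [0, 1], S(x) = 9 + 1·x - 3/2·x² + 1/2·x³.
With x = 3/4: S(3/4) = 1167/128.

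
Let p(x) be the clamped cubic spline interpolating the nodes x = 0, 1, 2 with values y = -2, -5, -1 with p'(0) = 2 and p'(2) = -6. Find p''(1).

29

Write σ_i for p''(x_i). With h_i = 1, 1 and divided differences Δ_i = -3, 4, the continuity of p' gives the tridiagonal system
  1·σ_0 + 4·σ_1 + 1·σ_2 = 6(Δ_1 - Δ_0) = 42
Clamped end conditions give two more equations: 2h_0·σ_0 + h_0·σ_1 = 6(Δ_0 - p'(0)) = -30 and h_1·σ_1 + 2h_1·σ_2 = 6(p'(2) - Δ_1) = -60.
Hence σ_0 = -59/2, σ_1 = 29, σ_2 = -89/2.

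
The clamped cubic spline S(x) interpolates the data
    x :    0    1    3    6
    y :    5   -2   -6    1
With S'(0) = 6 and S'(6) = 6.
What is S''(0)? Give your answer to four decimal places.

-45.5088

Write m_i for S''(x_i). With h_i = 1, 2, 3 and divided differences Δ_i = -7, -2, 7/3, the continuity of S' gives the tridiagonal system
  1·m_0 + 6·m_1 + 2·m_2 = 6(Δ_1 - Δ_0) = 30
  2·m_1 + 10·m_2 + 3·m_3 = 6(Δ_2 - Δ_1) = 26
Clamped end conditions give two more equations: 2h_0·m_0 + h_0·m_1 = 6(Δ_0 - S'(0)) = -78 and h_2·m_2 + 2h_2·m_3 = 6(S'(6) - Δ_2) = 22.
Solving the tridiagonal system: m_0 = -2594/57, m_1 = 742/57, m_2 = -74/57, m_3 = 82/19.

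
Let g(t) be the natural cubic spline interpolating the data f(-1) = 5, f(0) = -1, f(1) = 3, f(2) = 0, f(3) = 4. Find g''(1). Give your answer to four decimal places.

-19.2857

Put σ_i = g'' at the i-th knot. Here h = (1, 1, 1, 1) and Δ = (-6, 4, -3, 4), so the interior equations h_(i-1)·σ_(i-1) + 2(h_(i-1)+h_i)·σ_i + h_i·σ_(i+1) = 6(Δ_i − Δ_(i-1)) read
  1·σ_0 + 4·σ_1 + 1·σ_2 = 6(Δ_1 - Δ_0) = 60
  1·σ_1 + 4·σ_2 + 1·σ_3 = 6(Δ_2 - Δ_1) = -42
  1·σ_2 + 4·σ_3 + 1·σ_4 = 6(Δ_3 - Δ_2) = 42
Natural end conditions: σ_0 = σ_4 = 0.
Solving: σ_0 = 0, σ_1 = 555/28, σ_2 = -135/7, σ_3 = 429/28, σ_4 = 0.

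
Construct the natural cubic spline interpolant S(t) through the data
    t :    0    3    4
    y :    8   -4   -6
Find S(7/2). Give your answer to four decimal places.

-5.0938

Put σ_i = S'' at the i-th knot. Here h = (3, 1) and Δ = (-4, -2), so the interior equations h_(i-1)·σ_(i-1) + 2(h_(i-1)+h_i)·σ_i + h_i·σ_(i+1) = 6(Δ_i − Δ_(i-1)) read
  3·σ_0 + 8·σ_1 + 1·σ_2 = 6(Δ_1 - Δ_0) = 12
Natural end conditions: σ_0 = σ_2 = 0.
Solving the tridiagonal system: σ_0 = 0, σ_1 = 3/2, σ_2 = 0.
On [3, 4], S(t) = -4 - 5/2·(t - 3) + 3/4·(t - 3)² - 1/4·(t - 3)³.
With (t - 3) = 1/2: S(7/2) = -163/32.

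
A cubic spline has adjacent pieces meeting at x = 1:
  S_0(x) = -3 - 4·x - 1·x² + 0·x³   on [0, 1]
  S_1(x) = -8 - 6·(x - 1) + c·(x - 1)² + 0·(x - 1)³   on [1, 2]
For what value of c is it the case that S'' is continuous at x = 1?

S_0''(x) = -2 + 0·x, so S_0''(1) = -2. On the right, S_1''(1) = 2c, so c = -1.

-1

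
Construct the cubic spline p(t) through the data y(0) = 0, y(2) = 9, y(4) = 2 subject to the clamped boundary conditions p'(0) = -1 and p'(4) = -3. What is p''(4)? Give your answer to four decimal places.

6.2500

With M_i denoting the second derivative at x_i, h_i = 2, 2, and Δ_i = (y_(i+1) − y_i)/h_i = 9/2, -7/2:
  2·M_0 + 8·M_1 + 2·M_2 = 6(Δ_1 - Δ_0) = -48
Clamped end conditions give two more equations: 2h_0·M_0 + h_0·M_1 = 6(Δ_0 - p'(0)) = 33 and h_1·M_1 + 2h_1·M_2 = 6(p'(4) - Δ_1) = 3.
Hence M_0 = 55/4, M_1 = -11, M_2 = 25/4.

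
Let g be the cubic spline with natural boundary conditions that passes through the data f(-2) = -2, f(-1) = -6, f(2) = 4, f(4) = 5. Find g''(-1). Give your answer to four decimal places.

Let m_i = g''(x_i). Step sizes h_i = 1, 3, 2; slopes of the chords Δ_i = (y_(i+1) - y_i)/h_i = -4, 10/3, 1/2.
  1·m_0 + 8·m_1 + 3·m_2 = 6(Δ_1 - Δ_0) = 44
  3·m_1 + 10·m_2 + 2·m_3 = 6(Δ_2 - Δ_1) = -17
Natural end conditions: m_0 = m_3 = 0.
Solving the tridiagonal system: m_0 = 0, m_1 = 491/71, m_2 = -268/71, m_3 = 0.

6.9155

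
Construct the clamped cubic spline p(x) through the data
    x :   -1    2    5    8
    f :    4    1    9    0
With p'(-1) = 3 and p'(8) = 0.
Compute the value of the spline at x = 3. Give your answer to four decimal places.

3.4296

With m_i denoting the second derivative at x_i, h_i = 3, 3, 3, and Δ_i = (y_(i+1) − y_i)/h_i = -1, 8/3, -3:
  3·m_0 + 12·m_1 + 3·m_2 = 6(Δ_1 - Δ_0) = 22
  3·m_1 + 12·m_2 + 3·m_3 = 6(Δ_2 - Δ_1) = -34
Clamped end conditions give two more equations: 2h_0·m_0 + h_0·m_1 = 6(Δ_0 - p'(-1)) = -24 and h_2·m_2 + 2h_2·m_3 = 6(p'(8) - Δ_2) = 18.
Solving the tridiagonal system: m_0 = -32/5, m_1 = 24/5, m_2 = -82/15, m_3 = 86/15.
On [2, 5], p(x) = 1 + 3/5·(x - 2) + 12/5·(x - 2)² - 77/135·(x - 2)³.
With (x - 2) = 1: p(3) = 463/135.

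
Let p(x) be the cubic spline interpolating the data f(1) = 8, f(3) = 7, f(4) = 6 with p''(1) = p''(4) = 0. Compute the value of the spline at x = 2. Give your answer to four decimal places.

Let m_i = p''(x_i). Step sizes h_i = 2, 1; slopes of the chords Δ_i = (y_(i+1) - y_i)/h_i = -1/2, -1.
  2·m_0 + 6·m_1 + 1·m_2 = 6(Δ_1 - Δ_0) = -3
Natural end conditions: m_0 = m_2 = 0.
Hence m_0 = 0, m_1 = -1/2, m_2 = 0.
On [1, 3], p(x) = 8 - 1/3·(x - 1) + 0·(x - 1)² - 1/24·(x - 1)³.
With (x - 1) = 1: p(2) = 61/8.

7.6250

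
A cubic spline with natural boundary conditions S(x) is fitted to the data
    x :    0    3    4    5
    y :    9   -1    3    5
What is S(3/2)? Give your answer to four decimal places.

Let M_i = S''(x_i). Step sizes h_i = 3, 1, 1; slopes of the chords Δ_i = (y_(i+1) - y_i)/h_i = -10/3, 4, 2.
  3·M_0 + 8·M_1 + 1·M_2 = 6(Δ_1 - Δ_0) = 44
  1·M_1 + 4·M_2 + 1·M_3 = 6(Δ_2 - Δ_1) = -12
Natural end conditions: M_0 = M_3 = 0.
Solving: M_0 = 0, M_1 = 188/31, M_2 = -140/31, M_3 = 0.
On [0, 3], S(x) = 9 - 592/93·x + 0·x² + 94/279·x³.
With x = 3/2: S(3/2) = 73/124.

0.5887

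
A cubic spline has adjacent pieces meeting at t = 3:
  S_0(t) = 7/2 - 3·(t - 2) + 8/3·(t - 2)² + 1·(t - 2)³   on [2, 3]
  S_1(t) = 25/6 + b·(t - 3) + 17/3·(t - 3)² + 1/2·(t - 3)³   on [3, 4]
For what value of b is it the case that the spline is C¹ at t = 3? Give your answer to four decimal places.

S_0'(t) = -3 + 16/3·(t - 2) + 3·(t - 2)², so S_0'(3) = 16/3. On the right, S_1'(3) = b, so b = 16/3.

5.3333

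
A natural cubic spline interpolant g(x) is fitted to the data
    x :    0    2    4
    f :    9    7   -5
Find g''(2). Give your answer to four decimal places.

-3.7500

Let m_i = g''(x_i). Step sizes h_i = 2, 2; slopes of the chords Δ_i = (y_(i+1) - y_i)/h_i = -1, -6.
  2·m_0 + 8·m_1 + 2·m_2 = 6(Δ_1 - Δ_0) = -30
Natural end conditions: m_0 = m_2 = 0.
Hence m_0 = 0, m_1 = -15/4, m_2 = 0.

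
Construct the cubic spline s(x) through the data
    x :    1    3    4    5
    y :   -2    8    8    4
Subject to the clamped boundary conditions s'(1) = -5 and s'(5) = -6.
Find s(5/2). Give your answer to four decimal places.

4.7926

Put m_i = s'' at the i-th knot. Here h = (2, 1, 1) and Δ = (5, 0, -4), so the interior equations h_(i-1)·m_(i-1) + 2(h_(i-1)+h_i)·m_i + h_i·m_(i+1) = 6(Δ_i − Δ_(i-1)) read
  2·m_0 + 6·m_1 + 1·m_2 = 6(Δ_1 - Δ_0) = -30
  1·m_1 + 4·m_2 + 1·m_3 = 6(Δ_2 - Δ_1) = -24
Clamped end conditions give two more equations: 2h_0·m_0 + h_0·m_1 = 6(Δ_0 - s'(1)) = 60 and h_2·m_2 + 2h_2·m_3 = 6(s'(5) - Δ_2) = -12.
Forward elimination and back-substitution give m_0 = 229/11, m_1 = -128/11, m_2 = -20/11, m_3 = -56/11.
On [1, 3], s(x) = -2 - 5·(x - 1) + 229/22·(x - 1)² - 119/44·(x - 1)³.
With (x - 1) = 3/2: s(5/2) = 1687/352.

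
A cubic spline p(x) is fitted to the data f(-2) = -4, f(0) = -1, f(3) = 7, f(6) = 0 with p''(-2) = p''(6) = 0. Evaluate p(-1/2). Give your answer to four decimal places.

With m_i denoting the second derivative at x_i, h_i = 2, 3, 3, and Δ_i = (y_(i+1) − y_i)/h_i = 3/2, 8/3, -7/3:
  2·m_0 + 10·m_1 + 3·m_2 = 6(Δ_1 - Δ_0) = 7
  3·m_1 + 12·m_2 + 3·m_3 = 6(Δ_2 - Δ_1) = -30
Natural end conditions: m_0 = m_3 = 0.
Solving: m_0 = 0, m_1 = 58/37, m_2 = -107/37, m_3 = 0.
On [-2, 0], p(x) = -4 + 217/222·(x + 2) + 0·(x + 2)² + 29/222·(x + 2)³.
With (x + 2) = 3/2: p(-1/2) = -1239/592.

-2.0929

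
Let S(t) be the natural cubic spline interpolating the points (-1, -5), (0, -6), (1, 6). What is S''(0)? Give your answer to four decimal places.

19.5000

Put M_i = S'' at the i-th knot. Here h = (1, 1) and Δ = (-1, 12), so the interior equations h_(i-1)·M_(i-1) + 2(h_(i-1)+h_i)·M_i + h_i·M_(i+1) = 6(Δ_i − Δ_(i-1)) read
  1·M_0 + 4·M_1 + 1·M_2 = 6(Δ_1 - Δ_0) = 78
Natural end conditions: M_0 = M_2 = 0.
Hence M_0 = 0, M_1 = 39/2, M_2 = 0.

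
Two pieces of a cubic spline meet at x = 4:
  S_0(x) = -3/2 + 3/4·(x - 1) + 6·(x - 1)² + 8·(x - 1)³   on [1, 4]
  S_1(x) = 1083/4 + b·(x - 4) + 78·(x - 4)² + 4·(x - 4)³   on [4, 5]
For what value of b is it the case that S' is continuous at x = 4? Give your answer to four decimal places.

S_0'(x) = 3/4 + 12·(x - 1) + 24·(x - 1)², so S_0'(4) = 1011/4. On the right, S_1'(4) = b, so b = 1011/4.

252.7500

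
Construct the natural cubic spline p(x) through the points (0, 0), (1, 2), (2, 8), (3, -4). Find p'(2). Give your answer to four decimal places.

-1.8667

Write m_i for p''(x_i). With h_i = 1, 1, 1 and divided differences Δ_i = 2, 6, -12, the continuity of p' gives the tridiagonal system
  1·m_0 + 4·m_1 + 1·m_2 = 6(Δ_1 - Δ_0) = 24
  1·m_1 + 4·m_2 + 1·m_3 = 6(Δ_2 - Δ_1) = -108
Natural end conditions: m_0 = m_3 = 0.
Hence m_0 = 0, m_1 = 68/5, m_2 = -152/5, m_3 = 0.
On [2, 3], p'(x) = b_2 + 2c_2·(x - 2) + 3d_2·(x - 2)² with b_2 = Δ_2 - h_2(2m_2 + m_3)/6 = -28/15, c_2 = m_2/2 = -76/5, d_2 = (m_3 - m_2)/(6h_2) = 76/15. So p'(2) = -28/15.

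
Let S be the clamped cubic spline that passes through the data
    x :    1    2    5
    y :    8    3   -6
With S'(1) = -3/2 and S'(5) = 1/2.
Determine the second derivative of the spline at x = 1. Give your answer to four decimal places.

Put M_i = S'' at the i-th knot. Here h = (1, 3) and Δ = (-5, -3), so the interior equations h_(i-1)·M_(i-1) + 2(h_(i-1)+h_i)·M_i + h_i·M_(i+1) = 6(Δ_i − Δ_(i-1)) read
  1·M_0 + 8·M_1 + 3·M_2 = 6(Δ_1 - Δ_0) = 12
Clamped end conditions give two more equations: 2h_0·M_0 + h_0·M_1 = 6(Δ_0 - S'(1)) = -21 and h_1·M_1 + 2h_1·M_2 = 6(S'(5) - Δ_1) = 21.
Hence M_0 = -23/2, M_1 = 2, M_2 = 5/2.

-11.5000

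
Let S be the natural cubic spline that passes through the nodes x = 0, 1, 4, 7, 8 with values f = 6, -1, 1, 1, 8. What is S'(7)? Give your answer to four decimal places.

4.7756

Put M_i = S'' at the i-th knot. Here h = (1, 3, 3, 1) and Δ = (-7, 2/3, 0, 7), so the interior equations h_(i-1)·M_(i-1) + 2(h_(i-1)+h_i)·M_i + h_i·M_(i+1) = 6(Δ_i − Δ_(i-1)) read
  1·M_0 + 8·M_1 + 3·M_2 = 6(Δ_1 - Δ_0) = 46
  3·M_1 + 12·M_2 + 3·M_3 = 6(Δ_2 - Δ_1) = -4
  3·M_2 + 8·M_3 + 1·M_4 = 6(Δ_3 - Δ_2) = 42
Natural end conditions: M_0 = M_4 = 0.
Solving the tridiagonal system: M_0 = 0, M_1 = 373/52, M_2 = -148/39, M_3 = 347/52, M_4 = 0.
On [7, 8], S'(x) = b_3 + 2c_3·(x - 7) + 3d_3·(x - 7)² with b_3 = Δ_3 - h_3(2M_3 + M_4)/6 = 745/156, c_3 = M_3/2 = 347/104, d_3 = (M_4 - M_3)/(6h_3) = -347/312. So S'(7) = 745/156.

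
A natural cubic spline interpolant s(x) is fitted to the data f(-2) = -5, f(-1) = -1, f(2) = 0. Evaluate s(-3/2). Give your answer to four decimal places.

-2.8281

Let σ_i = s''(x_i). Step sizes h_i = 1, 3; slopes of the chords Δ_i = (y_(i+1) - y_i)/h_i = 4, 1/3.
  1·σ_0 + 8·σ_1 + 3·σ_2 = 6(Δ_1 - Δ_0) = -22
Natural end conditions: σ_0 = σ_2 = 0.
Forward elimination and back-substitution give σ_0 = 0, σ_1 = -11/4, σ_2 = 0.
On [-2, -1], s(x) = -5 + 107/24·(x + 2) + 0·(x + 2)² - 11/24·(x + 2)³.
With (x + 2) = 1/2: s(-3/2) = -181/64.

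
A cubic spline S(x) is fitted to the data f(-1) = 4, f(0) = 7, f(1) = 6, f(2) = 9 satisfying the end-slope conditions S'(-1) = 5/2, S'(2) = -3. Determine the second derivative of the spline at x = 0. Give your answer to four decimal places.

Put m_i = S'' at the i-th knot. Here h = (1, 1, 1) and Δ = (3, -1, 3), so the interior equations h_(i-1)·m_(i-1) + 2(h_(i-1)+h_i)·m_i + h_i·m_(i+1) = 6(Δ_i − Δ_(i-1)) read
  1·m_0 + 4·m_1 + 1·m_2 = 6(Δ_1 - Δ_0) = -24
  1·m_1 + 4·m_2 + 1·m_3 = 6(Δ_2 - Δ_1) = 24
Clamped end conditions give two more equations: 2h_0·m_0 + h_0·m_1 = 6(Δ_0 - S'(-1)) = 3 and h_2·m_2 + 2h_2·m_3 = 6(S'(2) - Δ_2) = -36.
Solving: m_0 = 22/3, m_1 = -35/3, m_2 = 46/3, m_3 = -77/3.

-11.6667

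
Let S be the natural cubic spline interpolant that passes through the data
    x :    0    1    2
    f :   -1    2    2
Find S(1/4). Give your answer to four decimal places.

-0.0742

Write m_i for S''(x_i). With h_i = 1, 1 and divided differences Δ_i = 3, 0, the continuity of S' gives the tridiagonal system
  1·m_0 + 4·m_1 + 1·m_2 = 6(Δ_1 - Δ_0) = -18
Natural end conditions: m_0 = m_2 = 0.
Forward elimination and back-substitution give m_0 = 0, m_1 = -9/2, m_2 = 0.
On [0, 1], S(x) = -1 + 15/4·x + 0·x² - 3/4·x³.
With x = 1/4: S(1/4) = -19/256.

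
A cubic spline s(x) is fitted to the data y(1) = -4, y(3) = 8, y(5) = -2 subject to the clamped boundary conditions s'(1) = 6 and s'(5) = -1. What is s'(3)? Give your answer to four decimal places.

Put m_i = s'' at the i-th knot. Here h = (2, 2) and Δ = (6, -5), so the interior equations h_(i-1)·m_(i-1) + 2(h_(i-1)+h_i)·m_i + h_i·m_(i+1) = 6(Δ_i − Δ_(i-1)) read
  2·m_0 + 8·m_1 + 2·m_2 = 6(Δ_1 - Δ_0) = -66
Clamped end conditions give two more equations: 2h_0·m_0 + h_0·m_1 = 6(Δ_0 - s'(1)) = 0 and h_1·m_1 + 2h_1·m_2 = 6(s'(5) - Δ_1) = 24.
Solving the tridiagonal system: m_0 = 13/2, m_1 = -13, m_2 = 25/2.
On [3, 5], s'(x) = b_1 + 2c_1·(x - 3) + 3d_1·(x - 3)² with b_1 = Δ_1 - h_1(2m_1 + m_2)/6 = -1/2, c_1 = m_1/2 = -13/2, d_1 = (m_2 - m_1)/(6h_1) = 17/8. So s'(3) = -1/2.

-0.5000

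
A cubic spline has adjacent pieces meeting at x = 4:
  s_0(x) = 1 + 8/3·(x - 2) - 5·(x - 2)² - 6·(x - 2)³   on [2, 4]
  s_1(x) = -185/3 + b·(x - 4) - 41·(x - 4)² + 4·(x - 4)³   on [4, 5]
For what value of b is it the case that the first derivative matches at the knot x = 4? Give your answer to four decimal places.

-89.3333

s_0'(x) = 8/3 - 10·(x - 2) - 18·(x - 2)², so s_0'(4) = -268/3. On the right, s_1'(4) = b, so b = -268/3.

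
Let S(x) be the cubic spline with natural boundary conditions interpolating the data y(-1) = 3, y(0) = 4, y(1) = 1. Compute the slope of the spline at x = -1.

2

Put M_i = S'' at the i-th knot. Here h = (1, 1) and Δ = (1, -3), so the interior equations h_(i-1)·M_(i-1) + 2(h_(i-1)+h_i)·M_i + h_i·M_(i+1) = 6(Δ_i − Δ_(i-1)) read
  1·M_0 + 4·M_1 + 1·M_2 = 6(Δ_1 - Δ_0) = -24
Natural end conditions: M_0 = M_2 = 0.
Solving: M_0 = 0, M_1 = -6, M_2 = 0.
On [-1, 0], S'(x) = b_0 + 2c_0·(x + 1) + 3d_0·(x + 1)² with b_0 = Δ_0 - h_0(2M_0 + M_1)/6 = 2, c_0 = M_0/2 = 0, d_0 = (M_1 - M_0)/(6h_0) = -1. So S'(-1) = 2.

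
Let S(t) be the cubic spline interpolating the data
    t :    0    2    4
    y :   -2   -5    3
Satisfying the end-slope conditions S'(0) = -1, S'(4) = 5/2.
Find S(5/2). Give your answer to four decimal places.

With m_i denoting the second derivative at x_i, h_i = 2, 2, and Δ_i = (y_(i+1) − y_i)/h_i = -3/2, 4:
  2·m_0 + 8·m_1 + 2·m_2 = 6(Δ_1 - Δ_0) = 33
Clamped end conditions give two more equations: 2h_0·m_0 + h_0·m_1 = 6(Δ_0 - S'(0)) = -3 and h_1·m_1 + 2h_1·m_2 = 6(S'(4) - Δ_1) = -9.
Solving: m_0 = -4, m_1 = 13/2, m_2 = -11/2.
On [2, 4], S(t) = -5 + 3/2·(t - 2) + 13/4·(t - 2)² - 1·(t - 2)³.
With (t - 2) = 1/2: S(5/2) = -57/16.

-3.5625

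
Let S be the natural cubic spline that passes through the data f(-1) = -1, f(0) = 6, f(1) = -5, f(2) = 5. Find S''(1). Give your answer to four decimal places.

40.8000

With M_i denoting the second derivative at x_i, h_i = 1, 1, 1, and Δ_i = (y_(i+1) − y_i)/h_i = 7, -11, 10:
  1·M_0 + 4·M_1 + 1·M_2 = 6(Δ_1 - Δ_0) = -108
  1·M_1 + 4·M_2 + 1·M_3 = 6(Δ_2 - Δ_1) = 126
Natural end conditions: M_0 = M_3 = 0.
Forward elimination and back-substitution give M_0 = 0, M_1 = -186/5, M_2 = 204/5, M_3 = 0.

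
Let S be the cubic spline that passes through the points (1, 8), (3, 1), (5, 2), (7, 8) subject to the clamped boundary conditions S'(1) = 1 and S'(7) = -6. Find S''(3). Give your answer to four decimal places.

With M_i denoting the second derivative at x_i, h_i = 2, 2, 2, and Δ_i = (y_(i+1) − y_i)/h_i = -7/2, 1/2, 3:
  2·M_0 + 8·M_1 + 2·M_2 = 6(Δ_1 - Δ_0) = 24
  2·M_1 + 8·M_2 + 2·M_3 = 6(Δ_2 - Δ_1) = 15
Clamped end conditions give two more equations: 2h_0·M_0 + h_0·M_1 = 6(Δ_0 - S'(1)) = -27 and h_2·M_2 + 2h_2·M_3 = 6(S'(7) - Δ_2) = -54.
Forward elimination and back-substitution give M_0 = -131/15, M_1 = 119/30, M_2 = 73/15, M_3 = -239/15.

3.9667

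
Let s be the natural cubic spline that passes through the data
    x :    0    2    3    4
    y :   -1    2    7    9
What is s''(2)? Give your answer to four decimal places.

4.4348

Let M_i = s''(x_i). Step sizes h_i = 2, 1, 1; slopes of the chords Δ_i = (y_(i+1) - y_i)/h_i = 3/2, 5, 2.
  2·M_0 + 6·M_1 + 1·M_2 = 6(Δ_1 - Δ_0) = 21
  1·M_1 + 4·M_2 + 1·M_3 = 6(Δ_2 - Δ_1) = -18
Natural end conditions: M_0 = M_3 = 0.
Forward elimination and back-substitution give M_0 = 0, M_1 = 102/23, M_2 = -129/23, M_3 = 0.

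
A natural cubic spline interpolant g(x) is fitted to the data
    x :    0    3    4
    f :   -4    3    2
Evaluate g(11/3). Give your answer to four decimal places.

With M_i denoting the second derivative at x_i, h_i = 3, 1, and Δ_i = (y_(i+1) − y_i)/h_i = 7/3, -1:
  3·M_0 + 8·M_1 + 1·M_2 = 6(Δ_1 - Δ_0) = -20
Natural end conditions: M_0 = M_2 = 0.
Solving: M_0 = 0, M_1 = -5/2, M_2 = 0.
On [3, 4], g(x) = 3 - 1/6·(x - 3) - 5/4·(x - 3)² + 5/12·(x - 3)³.
With (x - 3) = 2/3: g(11/3) = 199/81.

2.4568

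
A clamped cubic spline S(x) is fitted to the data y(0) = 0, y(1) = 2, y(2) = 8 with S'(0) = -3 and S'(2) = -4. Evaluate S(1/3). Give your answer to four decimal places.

-0.5000

Let σ_i = S''(x_i). Step sizes h_i = 1, 1; slopes of the chords Δ_i = (y_(i+1) - y_i)/h_i = 2, 6.
  1·σ_0 + 4·σ_1 + 1·σ_2 = 6(Δ_1 - Δ_0) = 24
Clamped end conditions give two more equations: 2h_0·σ_0 + h_0·σ_1 = 6(Δ_0 - S'(0)) = 30 and h_1·σ_1 + 2h_1·σ_2 = 6(S'(2) - Δ_1) = -60.
Hence σ_0 = 17/2, σ_1 = 13, σ_2 = -73/2.
On [0, 1], S(x) = 0 - 3·x + 17/4·x² + 3/4·x³.
With x = 1/3: S(1/3) = -1/2.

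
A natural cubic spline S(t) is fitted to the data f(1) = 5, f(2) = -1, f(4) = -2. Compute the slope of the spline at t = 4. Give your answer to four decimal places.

Write M_i for S''(x_i). With h_i = 1, 2 and divided differences Δ_i = -6, -1/2, the continuity of S' gives the tridiagonal system
  1·M_0 + 6·M_1 + 2·M_2 = 6(Δ_1 - Δ_0) = 33
Natural end conditions: M_0 = M_2 = 0.
Solving: M_0 = 0, M_1 = 11/2, M_2 = 0.
On [2, 4], S'(t) = b_1 + 2c_1·(t - 2) + 3d_1·(t - 2)² with b_1 = Δ_1 - h_1(2M_1 + M_2)/6 = -25/6, c_1 = M_1/2 = 11/4, d_1 = (M_2 - M_1)/(6h_1) = -11/24. So S'(4) = 4/3.

1.3333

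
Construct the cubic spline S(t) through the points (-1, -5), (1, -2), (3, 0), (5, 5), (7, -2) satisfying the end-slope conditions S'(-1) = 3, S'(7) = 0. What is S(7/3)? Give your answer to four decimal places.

-1.3161

Put M_i = S'' at the i-th knot. Here h = (2, 2, 2, 2) and Δ = (3/2, 1, 5/2, -7/2), so the interior equations h_(i-1)·M_(i-1) + 2(h_(i-1)+h_i)·M_i + h_i·M_(i+1) = 6(Δ_i − Δ_(i-1)) read
  2·M_0 + 8·M_1 + 2·M_2 = 6(Δ_1 - Δ_0) = -3
  2·M_1 + 8·M_2 + 2·M_3 = 6(Δ_2 - Δ_1) = 9
  2·M_2 + 8·M_3 + 2·M_4 = 6(Δ_3 - Δ_2) = -36
Clamped end conditions give two more equations: 2h_0·M_0 + h_0·M_1 = 6(Δ_0 - S'(-1)) = -9 and h_3·M_3 + 2h_3·M_4 = 6(S'(7) - Δ_3) = 21.
Solving: M_0 = -213/112, M_1 = -39/56, M_2 = 51/16, M_3 = -423/56, M_4 = 1011/112.
On [1, 3], S(t) = -2 + 45/112·(t - 1) - 39/112·(t - 1)² + 145/448·(t - 1)³.
With (t - 1) = 4/3: S(7/3) = -995/756.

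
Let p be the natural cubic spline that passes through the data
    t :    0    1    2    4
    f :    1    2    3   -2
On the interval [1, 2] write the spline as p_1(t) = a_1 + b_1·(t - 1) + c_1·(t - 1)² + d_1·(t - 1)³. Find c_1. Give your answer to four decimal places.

Let σ_i = p''(x_i). Step sizes h_i = 1, 1, 2; slopes of the chords Δ_i = (y_(i+1) - y_i)/h_i = 1, 1, -5/2.
  1·σ_0 + 4·σ_1 + 1·σ_2 = 6(Δ_1 - Δ_0) = 0
  1·σ_1 + 6·σ_2 + 2·σ_3 = 6(Δ_2 - Δ_1) = -21
Natural end conditions: σ_0 = σ_3 = 0.
Forward elimination and back-substitution give σ_0 = 0, σ_1 = 21/23, σ_2 = -84/23, σ_3 = 0.
On [1, 2], with p_1(t) = a_1 + b_1·(t - 1) + c_1·(t - 1)² + d_1·(t - 1)³: c_1 = σ_1/2 = 21/46, d_1 = (σ_2 - σ_1)/(6h_1) = -35/46, b_1 = Δ_1 - h_1(2σ_1 + σ_2)/6 = 30/23.

0.4565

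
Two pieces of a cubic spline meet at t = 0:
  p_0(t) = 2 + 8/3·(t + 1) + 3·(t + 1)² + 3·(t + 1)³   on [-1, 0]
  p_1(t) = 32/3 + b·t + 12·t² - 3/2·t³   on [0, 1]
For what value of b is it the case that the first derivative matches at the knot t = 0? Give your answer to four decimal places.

17.6667

p_0'(t) = 8/3 + 6·(t + 1) + 9·(t + 1)², so p_0'(0) = 53/3. On the right, p_1'(0) = b, so b = 53/3.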